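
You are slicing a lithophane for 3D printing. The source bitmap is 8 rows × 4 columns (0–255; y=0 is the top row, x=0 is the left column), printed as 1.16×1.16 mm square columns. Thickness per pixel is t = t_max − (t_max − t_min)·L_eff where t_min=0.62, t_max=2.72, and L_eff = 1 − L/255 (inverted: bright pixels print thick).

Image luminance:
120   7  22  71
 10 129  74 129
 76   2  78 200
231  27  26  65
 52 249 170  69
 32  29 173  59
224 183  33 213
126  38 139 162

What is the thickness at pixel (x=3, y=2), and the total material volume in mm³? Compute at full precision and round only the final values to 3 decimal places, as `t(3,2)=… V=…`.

span = t_max - t_min = 2.72 - 0.62 = 2.100
L(3,2) = 200, L_eff = 1 - 200/255 = 0.215686 (inverted)
t(3,2) = 2.72 - 2.100·0.215686 = 2.267
Σt over all 8·4 pixels = 3939/85 ≈ 46.3411765
V = pitch²·Σt = 1.16²·3939/85 = 62.357

t(3,2)=2.267 V=62.357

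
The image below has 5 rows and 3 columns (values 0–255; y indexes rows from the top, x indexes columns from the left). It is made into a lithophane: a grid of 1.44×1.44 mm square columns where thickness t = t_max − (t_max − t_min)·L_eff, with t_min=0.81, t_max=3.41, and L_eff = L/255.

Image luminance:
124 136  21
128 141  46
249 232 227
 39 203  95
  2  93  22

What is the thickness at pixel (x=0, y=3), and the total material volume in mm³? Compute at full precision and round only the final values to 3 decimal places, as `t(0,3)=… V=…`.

t(0,3)=3.012 V=68.896

span = t_max - t_min = 3.41 - 0.81 = 2.600
L(0,3) = 39, L_eff = 39/255 = 0.152941
t(0,3) = 3.41 - 2.600·0.152941 = 3.012
Σt over all 5·3 pixels = 56483/1700 ≈ 33.2252941
V = pitch²·Σt = 1.44²·56483/1700 = 68.896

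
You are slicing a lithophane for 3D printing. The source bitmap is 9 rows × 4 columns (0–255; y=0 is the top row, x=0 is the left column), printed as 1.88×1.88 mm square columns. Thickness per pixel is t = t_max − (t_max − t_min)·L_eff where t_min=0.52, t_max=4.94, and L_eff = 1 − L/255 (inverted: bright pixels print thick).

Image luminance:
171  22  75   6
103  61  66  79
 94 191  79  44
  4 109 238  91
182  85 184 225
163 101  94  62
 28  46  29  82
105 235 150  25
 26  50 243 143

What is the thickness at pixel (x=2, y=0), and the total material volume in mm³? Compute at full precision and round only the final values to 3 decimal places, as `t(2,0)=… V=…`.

t(2,0)=1.820 V=292.285

span = t_max - t_min = 4.94 - 0.52 = 4.420
L(2,0) = 75, L_eff = 1 - 75/255 = 0.705882 (inverted)
t(2,0) = 4.94 - 4.420·0.705882 = 1.820
Σt over all 9·4 pixels = 62023/750 ≈ 82.6973333
V = pitch²·Σt = 1.88²·62023/750 = 292.285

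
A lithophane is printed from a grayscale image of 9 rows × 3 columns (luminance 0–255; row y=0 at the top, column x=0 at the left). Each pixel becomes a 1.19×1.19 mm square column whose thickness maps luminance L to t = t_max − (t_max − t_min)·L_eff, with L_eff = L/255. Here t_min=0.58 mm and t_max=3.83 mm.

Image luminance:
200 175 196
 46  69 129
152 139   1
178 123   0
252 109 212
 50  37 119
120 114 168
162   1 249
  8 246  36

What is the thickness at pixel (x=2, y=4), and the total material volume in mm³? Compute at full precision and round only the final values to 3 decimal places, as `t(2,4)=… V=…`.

span = t_max - t_min = 3.83 - 0.58 = 3.250
L(2,4) = 212, L_eff = 212/255 = 0.831373
t(2,4) = 3.83 - 3.250·0.831373 = 1.128
Σt over all 9·3 pixels = 26123/425 ≈ 61.4658824
V = pitch²·Σt = 1.19²·26123/425 = 87.042

t(2,4)=1.128 V=87.042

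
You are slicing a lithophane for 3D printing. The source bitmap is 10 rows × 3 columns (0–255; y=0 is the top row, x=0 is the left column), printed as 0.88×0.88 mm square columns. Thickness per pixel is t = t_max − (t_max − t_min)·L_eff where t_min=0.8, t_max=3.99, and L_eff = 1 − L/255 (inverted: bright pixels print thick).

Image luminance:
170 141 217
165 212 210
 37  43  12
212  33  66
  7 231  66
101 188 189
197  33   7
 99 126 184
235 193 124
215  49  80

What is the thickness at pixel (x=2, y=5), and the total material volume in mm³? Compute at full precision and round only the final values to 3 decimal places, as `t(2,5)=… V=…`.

span = t_max - t_min = 3.99 - 0.8 = 3.190
L(2,5) = 189, L_eff = 1 - 189/255 = 0.258824 (inverted)
t(2,5) = 3.99 - 3.190·0.258824 = 3.164
Σt over all 10·3 pixels = 54047/750 ≈ 72.0626667
V = pitch²·Σt = 0.88²·54047/750 = 55.805

t(2,5)=3.164 V=55.805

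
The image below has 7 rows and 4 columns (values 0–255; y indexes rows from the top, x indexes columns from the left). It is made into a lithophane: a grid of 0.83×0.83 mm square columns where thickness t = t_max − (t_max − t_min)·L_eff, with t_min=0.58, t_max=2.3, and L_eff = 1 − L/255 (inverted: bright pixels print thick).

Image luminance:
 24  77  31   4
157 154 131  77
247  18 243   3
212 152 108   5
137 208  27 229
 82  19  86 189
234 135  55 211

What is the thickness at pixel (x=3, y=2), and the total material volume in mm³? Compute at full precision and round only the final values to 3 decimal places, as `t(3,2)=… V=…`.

t(3,2)=0.600 V=26.313

span = t_max - t_min = 2.3 - 0.58 = 1.720
L(3,2) = 3, L_eff = 1 - 3/255 = 0.988235 (inverted)
t(3,2) = 2.3 - 1.720·0.988235 = 0.600
Σt over all 7·4 pixels = 16233/425 ≈ 38.1952941
V = pitch²·Σt = 0.83²·16233/425 = 26.313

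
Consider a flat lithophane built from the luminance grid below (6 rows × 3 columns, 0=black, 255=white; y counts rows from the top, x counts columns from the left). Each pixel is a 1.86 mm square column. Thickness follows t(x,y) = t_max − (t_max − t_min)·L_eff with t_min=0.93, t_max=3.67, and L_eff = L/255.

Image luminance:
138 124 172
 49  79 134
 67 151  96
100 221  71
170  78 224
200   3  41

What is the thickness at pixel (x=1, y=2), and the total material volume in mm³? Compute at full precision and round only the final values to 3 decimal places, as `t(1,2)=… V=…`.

span = t_max - t_min = 3.67 - 0.93 = 2.740
L(1,2) = 151, L_eff = 151/255 = 0.592157
t(1,2) = 3.67 - 2.740·0.592157 = 2.047
Σt over all 6·3 pixels = 184033/4250 ≈ 43.3018824
V = pitch²·Σt = 1.86²·184033/4250 = 149.807

t(1,2)=2.047 V=149.807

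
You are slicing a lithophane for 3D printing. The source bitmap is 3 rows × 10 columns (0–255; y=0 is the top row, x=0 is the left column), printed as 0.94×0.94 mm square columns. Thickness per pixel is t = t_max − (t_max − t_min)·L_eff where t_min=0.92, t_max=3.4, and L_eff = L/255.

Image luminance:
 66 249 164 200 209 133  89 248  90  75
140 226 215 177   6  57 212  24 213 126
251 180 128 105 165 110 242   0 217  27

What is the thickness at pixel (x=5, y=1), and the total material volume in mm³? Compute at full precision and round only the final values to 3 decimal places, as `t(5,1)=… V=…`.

t(5,1)=2.846 V=52.797

span = t_max - t_min = 3.4 - 0.92 = 2.480
L(5,1) = 57, L_eff = 57/255 = 0.223529
t(5,1) = 3.4 - 2.480·0.223529 = 2.846
Σt over all 3·10 pixels = 126974/2125 ≈ 59.7524706
V = pitch²·Σt = 0.94²·126974/2125 = 52.797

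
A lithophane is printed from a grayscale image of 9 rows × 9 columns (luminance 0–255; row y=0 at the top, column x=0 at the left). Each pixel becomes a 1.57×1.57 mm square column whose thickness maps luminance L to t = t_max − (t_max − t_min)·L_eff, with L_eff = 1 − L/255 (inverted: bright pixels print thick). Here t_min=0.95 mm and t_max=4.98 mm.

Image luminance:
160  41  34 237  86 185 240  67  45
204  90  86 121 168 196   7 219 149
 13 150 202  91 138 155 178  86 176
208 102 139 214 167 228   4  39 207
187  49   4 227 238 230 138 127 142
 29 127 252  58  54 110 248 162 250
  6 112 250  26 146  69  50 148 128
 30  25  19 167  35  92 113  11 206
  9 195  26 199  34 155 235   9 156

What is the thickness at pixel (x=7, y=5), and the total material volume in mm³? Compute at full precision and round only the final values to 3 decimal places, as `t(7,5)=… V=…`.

t(7,5)=3.510 V=583.705

span = t_max - t_min = 4.98 - 0.95 = 4.030
L(7,5) = 162, L_eff = 1 - 162/255 = 0.364706 (inverted)
t(7,5) = 4.98 - 4.030·0.364706 = 3.510
Σt over all 9·9 pixels = 35521/150 ≈ 236.8066667
V = pitch²·Σt = 1.57²·35521/150 = 583.705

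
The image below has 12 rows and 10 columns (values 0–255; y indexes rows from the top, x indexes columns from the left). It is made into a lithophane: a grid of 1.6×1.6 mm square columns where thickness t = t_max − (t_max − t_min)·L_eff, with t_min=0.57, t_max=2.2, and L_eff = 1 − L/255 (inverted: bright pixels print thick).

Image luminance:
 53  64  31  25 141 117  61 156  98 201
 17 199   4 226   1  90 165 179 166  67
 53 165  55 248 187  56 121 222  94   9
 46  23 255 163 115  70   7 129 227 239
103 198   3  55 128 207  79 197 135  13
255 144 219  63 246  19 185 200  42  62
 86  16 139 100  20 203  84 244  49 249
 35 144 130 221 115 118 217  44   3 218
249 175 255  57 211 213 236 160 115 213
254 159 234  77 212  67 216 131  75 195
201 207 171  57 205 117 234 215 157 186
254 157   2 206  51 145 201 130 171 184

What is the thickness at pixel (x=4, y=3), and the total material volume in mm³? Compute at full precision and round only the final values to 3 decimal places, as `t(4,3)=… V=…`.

t(4,3)=1.305 V=441.640

span = t_max - t_min = 2.2 - 0.57 = 1.630
L(4,3) = 115, L_eff = 1 - 115/255 = 0.549020 (inverted)
t(4,3) = 2.2 - 1.630·0.549020 = 1.305
Σt over all 12·10 pixels = 1099786/6375 ≈ 172.5154510
V = pitch²·Σt = 1.6²·1099786/6375 = 441.640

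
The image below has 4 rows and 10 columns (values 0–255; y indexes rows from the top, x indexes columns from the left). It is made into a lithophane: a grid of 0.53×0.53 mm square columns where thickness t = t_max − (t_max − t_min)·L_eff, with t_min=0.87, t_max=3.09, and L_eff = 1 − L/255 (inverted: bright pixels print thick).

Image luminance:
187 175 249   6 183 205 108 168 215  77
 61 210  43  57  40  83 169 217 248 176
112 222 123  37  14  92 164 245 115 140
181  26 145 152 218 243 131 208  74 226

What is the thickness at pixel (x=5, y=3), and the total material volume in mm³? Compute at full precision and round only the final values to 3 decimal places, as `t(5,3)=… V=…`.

t(5,3)=2.986 V=23.825

span = t_max - t_min = 3.09 - 0.87 = 2.220
L(5,3) = 243, L_eff = 1 - 243/255 = 0.047059 (inverted)
t(5,3) = 3.09 - 2.220·0.047059 = 2.986
Σt over all 4·10 pixels = 72093/850 ≈ 84.8152941
V = pitch²·Σt = 0.53²·72093/850 = 23.825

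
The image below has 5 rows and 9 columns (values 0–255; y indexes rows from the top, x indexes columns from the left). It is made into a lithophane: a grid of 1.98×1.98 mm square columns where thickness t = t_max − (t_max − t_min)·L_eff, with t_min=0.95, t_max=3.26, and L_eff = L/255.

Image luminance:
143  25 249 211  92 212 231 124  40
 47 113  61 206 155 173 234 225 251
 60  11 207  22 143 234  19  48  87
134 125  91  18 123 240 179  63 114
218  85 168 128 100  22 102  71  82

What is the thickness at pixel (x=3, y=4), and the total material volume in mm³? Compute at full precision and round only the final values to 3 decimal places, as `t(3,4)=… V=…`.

span = t_max - t_min = 3.26 - 0.95 = 2.310
L(3,4) = 128, L_eff = 128/255 = 0.501961
t(3,4) = 3.26 - 2.310·0.501961 = 2.100
Σt over all 5·9 pixels = 202282/2125 ≈ 95.1915294
V = pitch²·Σt = 1.98²·202282/2125 = 373.189

t(3,4)=2.100 V=373.189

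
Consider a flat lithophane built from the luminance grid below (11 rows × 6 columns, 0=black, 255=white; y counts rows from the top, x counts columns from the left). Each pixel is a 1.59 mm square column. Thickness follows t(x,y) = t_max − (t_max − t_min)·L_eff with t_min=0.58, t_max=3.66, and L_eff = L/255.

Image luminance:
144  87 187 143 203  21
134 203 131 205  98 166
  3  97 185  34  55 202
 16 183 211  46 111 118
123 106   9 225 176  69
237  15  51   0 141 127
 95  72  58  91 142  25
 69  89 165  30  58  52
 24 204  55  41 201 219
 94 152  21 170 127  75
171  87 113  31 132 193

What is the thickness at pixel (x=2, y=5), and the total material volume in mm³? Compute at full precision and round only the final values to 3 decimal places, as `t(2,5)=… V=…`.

t(2,5)=3.044 V=387.229

span = t_max - t_min = 3.66 - 0.58 = 3.080
L(2,5) = 51, L_eff = 51/255 = 0.200000
t(2,5) = 3.66 - 3.080·0.200000 = 3.044
Σt over all 11·6 pixels = 976459/6375 ≈ 153.1700392
V = pitch²·Σt = 1.59²·976459/6375 = 387.229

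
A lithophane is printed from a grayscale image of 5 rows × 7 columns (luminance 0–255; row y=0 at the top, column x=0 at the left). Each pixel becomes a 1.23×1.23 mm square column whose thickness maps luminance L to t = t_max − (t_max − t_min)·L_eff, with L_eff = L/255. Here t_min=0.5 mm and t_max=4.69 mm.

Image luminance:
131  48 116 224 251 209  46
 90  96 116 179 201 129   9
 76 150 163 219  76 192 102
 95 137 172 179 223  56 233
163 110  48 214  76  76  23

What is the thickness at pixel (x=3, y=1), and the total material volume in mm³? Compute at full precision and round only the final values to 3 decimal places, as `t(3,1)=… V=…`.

span = t_max - t_min = 4.69 - 0.5 = 4.190
L(3,1) = 179, L_eff = 179/255 = 0.701961
t(3,1) = 4.69 - 4.190·0.701961 = 1.749
Σt over all 5·7 pixels = 2246693/25500 ≈ 88.1056078
V = pitch²·Σt = 1.23²·2246693/25500 = 133.295

t(3,1)=1.749 V=133.295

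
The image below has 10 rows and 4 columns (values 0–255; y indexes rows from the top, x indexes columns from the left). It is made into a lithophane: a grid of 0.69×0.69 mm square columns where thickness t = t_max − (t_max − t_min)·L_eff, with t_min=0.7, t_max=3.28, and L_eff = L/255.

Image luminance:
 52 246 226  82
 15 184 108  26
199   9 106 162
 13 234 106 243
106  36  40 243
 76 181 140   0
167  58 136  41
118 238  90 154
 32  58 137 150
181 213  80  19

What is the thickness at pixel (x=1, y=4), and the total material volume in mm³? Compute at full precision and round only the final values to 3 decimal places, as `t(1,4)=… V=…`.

span = t_max - t_min = 3.28 - 0.7 = 2.580
L(1,4) = 36, L_eff = 36/255 = 0.141176
t(1,4) = 3.28 - 2.580·0.141176 = 2.916
Σt over all 10·4 pixels = 71057/850 ≈ 83.5964706
V = pitch²·Σt = 0.69²·71057/850 = 39.800

t(1,4)=2.916 V=39.800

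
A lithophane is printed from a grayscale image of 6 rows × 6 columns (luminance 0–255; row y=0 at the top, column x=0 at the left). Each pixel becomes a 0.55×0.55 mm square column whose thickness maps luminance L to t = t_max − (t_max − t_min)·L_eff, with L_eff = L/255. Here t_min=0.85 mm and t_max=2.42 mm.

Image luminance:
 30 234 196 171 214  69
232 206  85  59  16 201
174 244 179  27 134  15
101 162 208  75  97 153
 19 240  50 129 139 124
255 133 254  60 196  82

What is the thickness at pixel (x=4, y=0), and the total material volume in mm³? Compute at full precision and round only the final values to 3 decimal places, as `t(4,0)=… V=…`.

t(4,0)=1.102 V=17.110

span = t_max - t_min = 2.42 - 0.85 = 1.570
L(4,0) = 214, L_eff = 214/255 = 0.839216
t(4,0) = 2.42 - 1.570·0.839216 = 1.102
Σt over all 6·6 pixels = 1442369/25500 ≈ 56.5634902
V = pitch²·Σt = 0.55²·1442369/25500 = 17.110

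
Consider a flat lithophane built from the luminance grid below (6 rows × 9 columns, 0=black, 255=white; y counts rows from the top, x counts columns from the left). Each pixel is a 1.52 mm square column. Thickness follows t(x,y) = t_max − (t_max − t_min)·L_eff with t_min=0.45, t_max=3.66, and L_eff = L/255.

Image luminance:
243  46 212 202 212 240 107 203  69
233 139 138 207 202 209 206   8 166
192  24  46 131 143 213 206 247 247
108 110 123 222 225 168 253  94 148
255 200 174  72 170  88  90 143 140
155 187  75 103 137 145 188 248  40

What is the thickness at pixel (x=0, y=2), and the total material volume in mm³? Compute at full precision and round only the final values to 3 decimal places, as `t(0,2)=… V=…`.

span = t_max - t_min = 3.66 - 0.45 = 3.210
L(0,2) = 192, L_eff = 192/255 = 0.752941
t(0,2) = 3.66 - 3.210·0.752941 = 1.243
Σt over all 6·9 pixels = 191219/2125 ≈ 89.9854118
V = pitch²·Σt = 1.52²·191219/2125 = 207.902

t(0,2)=1.243 V=207.902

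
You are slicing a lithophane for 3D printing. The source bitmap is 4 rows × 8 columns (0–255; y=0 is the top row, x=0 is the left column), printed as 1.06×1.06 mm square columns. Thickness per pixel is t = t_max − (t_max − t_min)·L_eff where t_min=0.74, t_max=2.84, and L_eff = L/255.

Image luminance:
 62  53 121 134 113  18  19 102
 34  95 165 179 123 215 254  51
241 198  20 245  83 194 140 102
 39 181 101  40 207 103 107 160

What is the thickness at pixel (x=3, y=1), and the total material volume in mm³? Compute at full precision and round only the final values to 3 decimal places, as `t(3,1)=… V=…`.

t(3,1)=1.366 V=66.035

span = t_max - t_min = 2.84 - 0.74 = 2.100
L(3,1) = 179, L_eff = 179/255 = 0.701961
t(3,1) = 2.84 - 2.100·0.701961 = 1.366
Σt over all 4·8 pixels = 9991/170 ≈ 58.7705882
V = pitch²·Σt = 1.06²·9991/170 = 66.035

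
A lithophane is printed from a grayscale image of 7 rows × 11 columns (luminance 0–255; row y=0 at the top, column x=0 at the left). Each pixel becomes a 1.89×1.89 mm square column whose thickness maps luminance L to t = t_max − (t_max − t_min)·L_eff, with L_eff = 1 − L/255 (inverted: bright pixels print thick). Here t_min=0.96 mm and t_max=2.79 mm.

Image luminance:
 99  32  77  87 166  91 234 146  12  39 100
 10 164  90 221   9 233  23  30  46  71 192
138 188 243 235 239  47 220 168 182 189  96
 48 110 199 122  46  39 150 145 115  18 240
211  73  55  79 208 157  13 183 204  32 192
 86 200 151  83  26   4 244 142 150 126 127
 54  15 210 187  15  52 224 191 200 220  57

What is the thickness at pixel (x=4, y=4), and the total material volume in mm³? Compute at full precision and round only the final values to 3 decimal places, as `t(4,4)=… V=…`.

t(4,4)=2.453 V=508.096

span = t_max - t_min = 2.79 - 0.96 = 1.830
L(4,4) = 208, L_eff = 1 - 208/255 = 0.184314 (inverted)
t(4,4) = 2.79 - 1.830·0.184314 = 2.453
Σt over all 7·11 pixels = 142.24
V = pitch²·Σt = 1.89²·142.24 = 508.096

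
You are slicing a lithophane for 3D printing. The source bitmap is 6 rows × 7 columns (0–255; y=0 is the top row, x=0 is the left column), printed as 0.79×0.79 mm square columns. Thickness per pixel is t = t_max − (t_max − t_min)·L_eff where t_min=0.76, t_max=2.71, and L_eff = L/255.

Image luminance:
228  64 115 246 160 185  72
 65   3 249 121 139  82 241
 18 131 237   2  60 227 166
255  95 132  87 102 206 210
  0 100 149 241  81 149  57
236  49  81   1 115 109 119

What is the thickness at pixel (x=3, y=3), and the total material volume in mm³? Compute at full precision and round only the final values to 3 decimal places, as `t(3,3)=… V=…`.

span = t_max - t_min = 2.71 - 0.76 = 1.950
L(3,3) = 87, L_eff = 87/255 = 0.341176
t(3,3) = 2.71 - 1.950·0.341176 = 2.045
Σt over all 6·7 pixels = 123489/1700 ≈ 72.6405882
V = pitch²·Σt = 0.79²·123489/1700 = 45.335

t(3,3)=2.045 V=45.335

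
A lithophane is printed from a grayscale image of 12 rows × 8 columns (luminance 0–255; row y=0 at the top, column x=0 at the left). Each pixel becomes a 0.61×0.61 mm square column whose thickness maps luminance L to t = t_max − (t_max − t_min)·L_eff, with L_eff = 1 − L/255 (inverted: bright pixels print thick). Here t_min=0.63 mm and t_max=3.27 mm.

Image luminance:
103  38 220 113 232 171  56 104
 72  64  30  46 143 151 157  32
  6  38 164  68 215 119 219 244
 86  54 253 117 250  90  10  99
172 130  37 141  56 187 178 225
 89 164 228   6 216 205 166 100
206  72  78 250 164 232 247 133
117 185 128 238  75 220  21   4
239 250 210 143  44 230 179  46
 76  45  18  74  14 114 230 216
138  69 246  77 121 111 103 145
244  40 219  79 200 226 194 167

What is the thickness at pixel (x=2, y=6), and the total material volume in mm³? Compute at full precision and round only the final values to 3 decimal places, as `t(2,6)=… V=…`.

span = t_max - t_min = 3.27 - 0.63 = 2.640
L(2,6) = 78, L_eff = 1 - 78/255 = 0.694118 (inverted)
t(2,6) = 3.27 - 2.640·0.694118 = 1.438
Σt over all 12·8 pixels = 413222/2125 ≈ 194.4574118
V = pitch²·Σt = 0.61²·413222/2125 = 72.358

t(2,6)=1.438 V=72.358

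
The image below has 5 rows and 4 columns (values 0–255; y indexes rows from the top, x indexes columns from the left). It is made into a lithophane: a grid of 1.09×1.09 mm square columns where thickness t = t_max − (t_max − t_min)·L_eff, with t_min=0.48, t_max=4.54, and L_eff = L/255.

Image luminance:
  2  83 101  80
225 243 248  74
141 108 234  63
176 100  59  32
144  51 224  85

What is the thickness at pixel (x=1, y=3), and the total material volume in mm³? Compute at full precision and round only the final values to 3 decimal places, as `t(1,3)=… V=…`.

span = t_max - t_min = 4.54 - 0.48 = 4.060
L(1,3) = 100, L_eff = 100/255 = 0.392157
t(1,3) = 4.54 - 4.060·0.392157 = 2.948
Σt over all 5·4 pixels = 655681/12750 ≈ 51.4259608
V = pitch²·Σt = 1.09²·655681/12750 = 61.099

t(1,3)=2.948 V=61.099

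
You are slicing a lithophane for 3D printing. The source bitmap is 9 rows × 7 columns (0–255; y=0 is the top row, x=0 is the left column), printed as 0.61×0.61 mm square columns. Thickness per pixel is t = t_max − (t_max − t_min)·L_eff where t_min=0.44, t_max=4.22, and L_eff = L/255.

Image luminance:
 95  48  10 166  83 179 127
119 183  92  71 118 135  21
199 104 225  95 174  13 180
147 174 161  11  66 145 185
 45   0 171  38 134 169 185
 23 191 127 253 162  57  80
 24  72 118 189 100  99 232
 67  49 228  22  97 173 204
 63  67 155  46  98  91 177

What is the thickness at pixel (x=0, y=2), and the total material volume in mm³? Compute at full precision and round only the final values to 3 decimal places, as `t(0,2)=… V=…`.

span = t_max - t_min = 4.22 - 0.44 = 3.780
L(0,2) = 199, L_eff = 199/255 = 0.780392
t(0,2) = 4.22 - 3.780·0.780392 = 1.270
Σt over all 9·7 pixels = 667989/4250 ≈ 157.1738824
V = pitch²·Σt = 0.61²·667989/4250 = 58.484

t(0,2)=1.270 V=58.484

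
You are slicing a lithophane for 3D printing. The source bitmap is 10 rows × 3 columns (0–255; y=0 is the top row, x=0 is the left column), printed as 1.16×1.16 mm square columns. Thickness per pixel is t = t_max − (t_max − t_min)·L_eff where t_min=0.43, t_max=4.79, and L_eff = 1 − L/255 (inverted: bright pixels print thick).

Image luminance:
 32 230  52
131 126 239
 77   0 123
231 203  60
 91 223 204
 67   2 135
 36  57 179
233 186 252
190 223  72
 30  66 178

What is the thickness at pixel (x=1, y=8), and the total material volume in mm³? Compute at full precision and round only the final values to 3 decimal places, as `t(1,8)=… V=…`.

t(1,8)=4.243 V=107.730

span = t_max - t_min = 4.79 - 0.43 = 4.360
L(1,8) = 223, L_eff = 1 - 223/255 = 0.125490 (inverted)
t(1,8) = 4.79 - 4.360·0.125490 = 4.243
Σt over all 10·3 pixels = 1020779/12750 ≈ 80.0610980
V = pitch²·Σt = 1.16²·1020779/12750 = 107.730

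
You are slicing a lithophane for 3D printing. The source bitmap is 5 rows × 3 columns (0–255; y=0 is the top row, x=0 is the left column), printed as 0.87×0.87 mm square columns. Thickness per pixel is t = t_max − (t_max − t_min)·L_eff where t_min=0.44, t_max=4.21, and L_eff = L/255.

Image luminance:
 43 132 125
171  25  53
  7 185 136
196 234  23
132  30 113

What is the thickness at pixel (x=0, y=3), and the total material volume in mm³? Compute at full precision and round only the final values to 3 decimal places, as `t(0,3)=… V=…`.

t(0,3)=1.312 V=29.838

span = t_max - t_min = 4.21 - 0.44 = 3.770
L(0,3) = 196, L_eff = 196/255 = 0.768627
t(0,3) = 4.21 - 3.770·0.768627 = 1.312
Σt over all 5·3 pixels = 16754/425 ≈ 39.4211765
V = pitch²·Σt = 0.87²·16754/425 = 29.838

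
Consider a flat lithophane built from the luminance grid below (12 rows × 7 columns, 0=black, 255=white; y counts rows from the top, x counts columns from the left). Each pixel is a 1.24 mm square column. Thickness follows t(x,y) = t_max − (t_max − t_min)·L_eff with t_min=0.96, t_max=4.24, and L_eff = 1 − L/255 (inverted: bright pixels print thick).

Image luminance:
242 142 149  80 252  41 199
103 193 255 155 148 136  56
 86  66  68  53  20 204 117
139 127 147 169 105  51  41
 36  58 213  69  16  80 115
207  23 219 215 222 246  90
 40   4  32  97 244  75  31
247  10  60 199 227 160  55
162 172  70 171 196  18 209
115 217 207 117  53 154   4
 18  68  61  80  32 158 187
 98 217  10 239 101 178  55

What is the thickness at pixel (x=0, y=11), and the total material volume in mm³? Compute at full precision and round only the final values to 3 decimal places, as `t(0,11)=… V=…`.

span = t_max - t_min = 4.24 - 0.96 = 3.280
L(0,11) = 98, L_eff = 1 - 98/255 = 0.615686 (inverted)
t(0,11) = 4.24 - 3.280·0.615686 = 2.221
Σt over all 12·7 pixels = 1350562/6375 ≈ 211.8528627
V = pitch²·Σt = 1.24²·1350562/6375 = 325.745

t(0,11)=2.221 V=325.745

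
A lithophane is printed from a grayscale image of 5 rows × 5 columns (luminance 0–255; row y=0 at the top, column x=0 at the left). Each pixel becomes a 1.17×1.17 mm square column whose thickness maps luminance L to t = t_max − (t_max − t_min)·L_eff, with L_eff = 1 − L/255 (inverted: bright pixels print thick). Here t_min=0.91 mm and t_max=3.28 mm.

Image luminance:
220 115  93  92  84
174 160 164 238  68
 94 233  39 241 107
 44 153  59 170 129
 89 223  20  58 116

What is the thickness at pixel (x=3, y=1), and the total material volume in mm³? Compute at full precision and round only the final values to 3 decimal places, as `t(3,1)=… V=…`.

span = t_max - t_min = 3.28 - 0.91 = 2.370
L(3,1) = 238, L_eff = 1 - 238/255 = 0.066667 (inverted)
t(3,1) = 3.28 - 2.370·0.066667 = 3.122
Σt over all 5·5 pixels = 111208/2125 ≈ 52.3331765
V = pitch²·Σt = 1.17²·111208/2125 = 71.639

t(3,1)=3.122 V=71.639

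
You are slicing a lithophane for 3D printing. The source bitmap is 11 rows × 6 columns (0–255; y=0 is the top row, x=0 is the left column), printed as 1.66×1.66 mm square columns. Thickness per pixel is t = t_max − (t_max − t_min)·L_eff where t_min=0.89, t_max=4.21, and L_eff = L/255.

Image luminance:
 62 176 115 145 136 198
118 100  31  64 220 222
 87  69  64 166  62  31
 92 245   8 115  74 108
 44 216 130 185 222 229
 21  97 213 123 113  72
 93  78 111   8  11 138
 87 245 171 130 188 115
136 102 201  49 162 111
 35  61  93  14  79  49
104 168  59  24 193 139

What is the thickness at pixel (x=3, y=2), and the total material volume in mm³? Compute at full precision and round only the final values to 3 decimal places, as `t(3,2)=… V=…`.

span = t_max - t_min = 4.21 - 0.89 = 3.320
L(3,2) = 166, L_eff = 166/255 = 0.650980
t(3,2) = 4.21 - 3.320·0.650980 = 2.049
Σt over all 11·6 pixels = 764411/4250 ≈ 179.8614118
V = pitch²·Σt = 1.66²·764411/4250 = 495.626

t(3,2)=2.049 V=495.626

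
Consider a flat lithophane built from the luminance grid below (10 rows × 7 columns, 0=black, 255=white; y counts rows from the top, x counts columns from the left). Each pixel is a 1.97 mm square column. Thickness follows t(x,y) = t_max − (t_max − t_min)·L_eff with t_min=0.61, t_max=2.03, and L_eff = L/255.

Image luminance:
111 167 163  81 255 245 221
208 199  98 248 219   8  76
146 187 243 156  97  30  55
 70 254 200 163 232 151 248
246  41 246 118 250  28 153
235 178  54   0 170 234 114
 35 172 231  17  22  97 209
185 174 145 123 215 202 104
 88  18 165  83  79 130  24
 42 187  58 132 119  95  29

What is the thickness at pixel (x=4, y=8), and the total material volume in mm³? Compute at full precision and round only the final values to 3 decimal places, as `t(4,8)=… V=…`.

t(4,8)=1.590 V=340.161

span = t_max - t_min = 2.03 - 0.61 = 1.420
L(4,8) = 79, L_eff = 79/255 = 0.309804
t(4,8) = 2.03 - 1.420·0.309804 = 1.590
Σt over all 10·7 pixels = 1117537/12750 ≈ 87.6499608
V = pitch²·Σt = 1.97²·1117537/12750 = 340.161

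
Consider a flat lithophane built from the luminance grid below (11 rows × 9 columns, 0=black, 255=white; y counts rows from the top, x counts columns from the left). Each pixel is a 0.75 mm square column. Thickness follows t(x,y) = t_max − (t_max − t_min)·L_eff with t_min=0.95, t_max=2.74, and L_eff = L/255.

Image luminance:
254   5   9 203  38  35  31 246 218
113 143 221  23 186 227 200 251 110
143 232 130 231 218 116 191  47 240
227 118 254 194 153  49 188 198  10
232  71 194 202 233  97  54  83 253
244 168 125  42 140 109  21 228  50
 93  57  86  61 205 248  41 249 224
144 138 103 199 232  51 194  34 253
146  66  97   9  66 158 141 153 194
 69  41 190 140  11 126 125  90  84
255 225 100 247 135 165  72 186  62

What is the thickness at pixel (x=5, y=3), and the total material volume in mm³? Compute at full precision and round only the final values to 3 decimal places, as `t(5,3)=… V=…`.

span = t_max - t_min = 2.74 - 0.95 = 1.790
L(5,3) = 49, L_eff = 49/255 = 0.192157
t(5,3) = 2.74 - 1.790·0.192157 = 2.396
Σt over all 11·9 pixels = 4417753/25500 ≈ 173.2452157
V = pitch²·Σt = 0.75²·4417753/25500 = 97.450

t(5,3)=2.396 V=97.450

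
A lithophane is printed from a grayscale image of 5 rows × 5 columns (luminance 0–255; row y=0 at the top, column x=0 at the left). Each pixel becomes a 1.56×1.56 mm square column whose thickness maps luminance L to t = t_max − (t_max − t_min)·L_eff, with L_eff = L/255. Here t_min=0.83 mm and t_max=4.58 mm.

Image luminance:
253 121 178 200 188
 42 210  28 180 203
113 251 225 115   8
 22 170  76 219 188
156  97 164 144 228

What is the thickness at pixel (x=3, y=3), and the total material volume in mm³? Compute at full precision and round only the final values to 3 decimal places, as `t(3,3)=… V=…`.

span = t_max - t_min = 4.58 - 0.83 = 3.750
L(3,3) = 219, L_eff = 219/255 = 0.858824
t(3,3) = 4.58 - 3.750·0.858824 = 1.359
Σt over all 5·5 pixels = 4007/68 ≈ 58.9264706
V = pitch²·Σt = 1.56²·4007/68 = 143.403

t(3,3)=1.359 V=143.403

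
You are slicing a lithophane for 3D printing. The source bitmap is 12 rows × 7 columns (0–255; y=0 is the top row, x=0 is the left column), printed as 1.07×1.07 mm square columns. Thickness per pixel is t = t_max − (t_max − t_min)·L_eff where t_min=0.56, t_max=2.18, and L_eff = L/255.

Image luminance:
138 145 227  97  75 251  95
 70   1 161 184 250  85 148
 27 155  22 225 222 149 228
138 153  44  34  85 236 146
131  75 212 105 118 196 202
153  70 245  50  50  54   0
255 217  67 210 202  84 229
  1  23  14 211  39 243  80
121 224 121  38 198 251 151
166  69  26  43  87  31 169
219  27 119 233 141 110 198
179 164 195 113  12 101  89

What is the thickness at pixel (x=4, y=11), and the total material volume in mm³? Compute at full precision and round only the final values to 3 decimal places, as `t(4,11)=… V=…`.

t(4,11)=2.104 V=130.213

span = t_max - t_min = 2.18 - 0.56 = 1.620
L(4,11) = 12, L_eff = 12/255 = 0.047059
t(4,11) = 2.18 - 1.620·0.047059 = 2.104
Σt over all 12·7 pixels = 241683/2125 ≈ 113.7331765
V = pitch²·Σt = 1.07²·241683/2125 = 130.213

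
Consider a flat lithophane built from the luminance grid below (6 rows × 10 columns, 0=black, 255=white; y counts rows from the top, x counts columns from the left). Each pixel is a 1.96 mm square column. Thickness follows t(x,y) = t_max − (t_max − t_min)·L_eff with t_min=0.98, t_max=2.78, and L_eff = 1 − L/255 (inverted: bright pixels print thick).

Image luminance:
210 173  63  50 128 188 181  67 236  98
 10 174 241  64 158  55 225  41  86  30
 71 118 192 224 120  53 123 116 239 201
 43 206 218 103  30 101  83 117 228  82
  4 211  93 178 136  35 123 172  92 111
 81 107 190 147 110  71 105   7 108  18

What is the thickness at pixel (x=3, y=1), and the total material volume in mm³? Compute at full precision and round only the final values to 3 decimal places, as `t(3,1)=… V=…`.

span = t_max - t_min = 2.78 - 0.98 = 1.800
L(3,1) = 64, L_eff = 1 - 64/255 = 0.749020 (inverted)
t(3,1) = 2.78 - 1.800·0.749020 = 1.432
Σt over all 6·10 pixels = 1869/17 ≈ 109.9411765
V = pitch²·Σt = 1.96²·1869/17 = 422.350

t(3,1)=1.432 V=422.350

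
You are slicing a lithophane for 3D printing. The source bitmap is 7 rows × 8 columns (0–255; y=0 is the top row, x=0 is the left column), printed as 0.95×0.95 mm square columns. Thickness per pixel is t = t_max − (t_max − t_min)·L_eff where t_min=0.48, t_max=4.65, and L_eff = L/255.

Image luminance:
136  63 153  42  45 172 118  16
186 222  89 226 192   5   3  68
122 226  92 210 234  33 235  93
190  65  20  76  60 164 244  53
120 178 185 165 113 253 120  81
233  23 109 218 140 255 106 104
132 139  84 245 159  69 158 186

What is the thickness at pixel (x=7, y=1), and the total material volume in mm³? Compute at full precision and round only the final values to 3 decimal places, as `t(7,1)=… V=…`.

span = t_max - t_min = 4.65 - 0.48 = 4.170
L(7,1) = 68, L_eff = 68/255 = 0.266667
t(7,1) = 4.65 - 4.170·0.266667 = 3.538
Σt over all 7·8 pixels = 295227/2125 ≈ 138.9303529
V = pitch²·Σt = 0.95²·295227/2125 = 125.385

t(7,1)=3.538 V=125.385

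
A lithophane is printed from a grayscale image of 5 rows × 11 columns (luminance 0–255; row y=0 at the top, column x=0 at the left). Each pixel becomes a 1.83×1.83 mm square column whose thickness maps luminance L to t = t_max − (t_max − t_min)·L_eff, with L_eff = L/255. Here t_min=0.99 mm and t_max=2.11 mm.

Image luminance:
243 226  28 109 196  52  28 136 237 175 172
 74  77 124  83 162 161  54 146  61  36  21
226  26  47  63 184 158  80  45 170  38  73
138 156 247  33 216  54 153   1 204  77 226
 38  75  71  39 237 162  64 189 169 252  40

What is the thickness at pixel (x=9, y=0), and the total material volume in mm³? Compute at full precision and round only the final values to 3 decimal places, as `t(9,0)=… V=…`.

t(9,0)=1.341 V=292.267

span = t_max - t_min = 2.11 - 0.99 = 1.120
L(9,0) = 175, L_eff = 175/255 = 0.686275
t(9,0) = 2.11 - 1.120·0.686275 = 1.341
Σt over all 5·11 pixels = 741817/8500 ≈ 87.2725882
V = pitch²·Σt = 1.83²·741817/8500 = 292.267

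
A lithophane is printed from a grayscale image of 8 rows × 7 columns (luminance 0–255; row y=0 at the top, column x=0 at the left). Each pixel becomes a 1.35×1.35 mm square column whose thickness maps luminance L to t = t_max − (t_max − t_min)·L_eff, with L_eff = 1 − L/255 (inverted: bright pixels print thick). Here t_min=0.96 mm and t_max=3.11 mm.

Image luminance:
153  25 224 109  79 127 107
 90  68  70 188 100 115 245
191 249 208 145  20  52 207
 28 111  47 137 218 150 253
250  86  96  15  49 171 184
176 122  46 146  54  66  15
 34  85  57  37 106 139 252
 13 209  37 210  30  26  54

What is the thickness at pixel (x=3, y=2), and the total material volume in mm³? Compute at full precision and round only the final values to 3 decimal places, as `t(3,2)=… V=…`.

t(3,2)=2.183 V=197.566

span = t_max - t_min = 3.11 - 0.96 = 2.150
L(3,2) = 145, L_eff = 1 - 145/255 = 0.431373 (inverted)
t(3,2) = 3.11 - 2.150·0.431373 = 2.183
Σt over all 8·7 pixels = 552859/5100 ≈ 108.4037255
V = pitch²·Σt = 1.35²·552859/5100 = 197.566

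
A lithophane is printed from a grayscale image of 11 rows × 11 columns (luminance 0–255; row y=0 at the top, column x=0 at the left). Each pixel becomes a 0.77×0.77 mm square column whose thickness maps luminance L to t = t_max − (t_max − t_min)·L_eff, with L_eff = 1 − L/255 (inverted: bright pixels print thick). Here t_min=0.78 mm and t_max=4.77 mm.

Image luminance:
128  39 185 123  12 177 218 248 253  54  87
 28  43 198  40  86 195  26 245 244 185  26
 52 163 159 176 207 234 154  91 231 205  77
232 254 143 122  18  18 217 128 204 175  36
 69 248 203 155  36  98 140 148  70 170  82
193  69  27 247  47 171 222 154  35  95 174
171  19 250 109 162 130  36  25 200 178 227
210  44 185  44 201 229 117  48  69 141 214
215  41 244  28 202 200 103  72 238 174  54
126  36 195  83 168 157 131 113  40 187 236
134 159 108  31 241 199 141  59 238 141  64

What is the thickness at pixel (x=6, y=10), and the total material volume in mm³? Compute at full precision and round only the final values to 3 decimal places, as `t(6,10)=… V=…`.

span = t_max - t_min = 4.77 - 0.78 = 3.990
L(6,10) = 141, L_eff = 1 - 141/255 = 0.447059 (inverted)
t(6,10) = 4.77 - 3.990·0.447059 = 2.986
Σt over all 11·11 pixels = 1502089/4250 ≈ 353.4327059
V = pitch²·Σt = 0.77²·1502089/4250 = 209.550

t(6,10)=2.986 V=209.550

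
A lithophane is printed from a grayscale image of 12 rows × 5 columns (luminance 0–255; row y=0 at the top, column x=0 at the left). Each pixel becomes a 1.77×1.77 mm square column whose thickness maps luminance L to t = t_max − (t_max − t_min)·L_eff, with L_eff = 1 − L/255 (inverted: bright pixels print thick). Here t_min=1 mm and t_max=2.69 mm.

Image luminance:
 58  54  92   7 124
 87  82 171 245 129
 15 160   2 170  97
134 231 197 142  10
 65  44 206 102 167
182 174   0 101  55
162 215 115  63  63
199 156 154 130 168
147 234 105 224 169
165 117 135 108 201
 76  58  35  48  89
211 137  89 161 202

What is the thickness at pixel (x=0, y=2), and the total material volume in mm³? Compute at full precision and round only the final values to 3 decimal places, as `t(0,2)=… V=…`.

t(0,2)=1.099 V=342.431

span = t_max - t_min = 2.69 - 1 = 1.690
L(0,2) = 15, L_eff = 1 - 15/255 = 0.941176 (inverted)
t(0,2) = 2.69 - 1.690·0.941176 = 1.099
Σt over all 12·5 pixels = 2787191/25500 ≈ 109.3016078
V = pitch²·Σt = 1.77²·2787191/25500 = 342.431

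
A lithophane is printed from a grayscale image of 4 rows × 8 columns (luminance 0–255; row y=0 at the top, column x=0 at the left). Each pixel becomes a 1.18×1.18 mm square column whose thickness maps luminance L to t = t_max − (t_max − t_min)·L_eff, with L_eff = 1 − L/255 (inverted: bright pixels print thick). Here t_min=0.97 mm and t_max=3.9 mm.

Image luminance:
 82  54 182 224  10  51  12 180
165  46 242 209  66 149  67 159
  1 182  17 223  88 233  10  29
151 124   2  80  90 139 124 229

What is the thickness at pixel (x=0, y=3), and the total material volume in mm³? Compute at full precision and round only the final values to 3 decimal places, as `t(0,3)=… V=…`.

span = t_max - t_min = 3.9 - 0.97 = 2.930
L(0,3) = 151, L_eff = 1 - 151/255 = 0.407843 (inverted)
t(0,3) = 3.9 - 2.930·0.407843 = 2.705
Σt over all 4·8 pixels = 92609/1275 ≈ 72.6345098
V = pitch²·Σt = 1.18²·92609/1275 = 101.136

t(0,3)=2.705 V=101.136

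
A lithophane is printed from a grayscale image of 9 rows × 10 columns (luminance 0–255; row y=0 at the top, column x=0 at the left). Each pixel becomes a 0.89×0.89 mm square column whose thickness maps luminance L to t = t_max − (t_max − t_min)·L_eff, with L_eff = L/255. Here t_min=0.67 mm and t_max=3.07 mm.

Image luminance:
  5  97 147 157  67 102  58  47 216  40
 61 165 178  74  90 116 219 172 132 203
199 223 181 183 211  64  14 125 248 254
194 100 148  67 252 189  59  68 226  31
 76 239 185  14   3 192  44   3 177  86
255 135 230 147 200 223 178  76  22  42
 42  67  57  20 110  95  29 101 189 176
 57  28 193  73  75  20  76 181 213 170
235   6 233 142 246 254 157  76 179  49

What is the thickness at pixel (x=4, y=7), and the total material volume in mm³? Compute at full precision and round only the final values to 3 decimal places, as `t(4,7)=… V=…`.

span = t_max - t_min = 3.07 - 0.67 = 2.400
L(4,7) = 75, L_eff = 75/255 = 0.294118
t(4,7) = 3.07 - 2.400·0.294118 = 2.364
Σt over all 9·10 pixels = 168.46
V = pitch²·Σt = 0.89²·168.46 = 133.437

t(4,7)=2.364 V=133.437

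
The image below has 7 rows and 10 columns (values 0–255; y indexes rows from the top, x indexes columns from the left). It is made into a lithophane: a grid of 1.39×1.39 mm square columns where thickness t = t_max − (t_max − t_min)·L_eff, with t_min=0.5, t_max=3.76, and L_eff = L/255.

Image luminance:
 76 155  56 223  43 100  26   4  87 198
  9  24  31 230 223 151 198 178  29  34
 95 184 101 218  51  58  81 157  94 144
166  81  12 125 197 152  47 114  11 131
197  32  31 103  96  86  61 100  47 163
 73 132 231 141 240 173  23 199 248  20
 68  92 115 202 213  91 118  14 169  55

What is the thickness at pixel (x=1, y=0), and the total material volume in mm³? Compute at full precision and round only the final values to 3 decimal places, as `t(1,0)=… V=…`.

span = t_max - t_min = 3.76 - 0.5 = 3.260
L(1,0) = 155, L_eff = 155/255 = 0.607843
t(1,0) = 3.76 - 3.260·0.607843 = 1.778
Σt over all 7·10 pixels = 693333/4250 ≈ 163.1371765
V = pitch²·Σt = 1.39²·693333/4250 = 315.197

t(1,0)=1.778 V=315.197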